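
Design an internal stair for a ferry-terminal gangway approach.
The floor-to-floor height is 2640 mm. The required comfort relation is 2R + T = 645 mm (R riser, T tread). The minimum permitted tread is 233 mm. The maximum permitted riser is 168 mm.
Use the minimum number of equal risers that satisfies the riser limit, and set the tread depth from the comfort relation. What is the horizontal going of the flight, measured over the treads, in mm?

4725 mm

⌈2640/168⌉ = 16 risers.
R = 2640 ÷ 16 = 165 mm.
Tread T = 645 − 2 × 165 = 315 mm (≥ 233 mm).
Treads = 16 − 1 = 15; going = 15 × 315 = 4725 mm.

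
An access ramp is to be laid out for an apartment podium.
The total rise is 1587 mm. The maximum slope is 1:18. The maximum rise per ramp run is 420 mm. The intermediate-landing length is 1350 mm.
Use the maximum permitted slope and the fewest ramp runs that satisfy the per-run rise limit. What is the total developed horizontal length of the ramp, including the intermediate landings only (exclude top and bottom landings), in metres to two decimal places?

32.62 m

1587 / 420 = 3.779 → round up to 4 ramp runs. That means 3 intermediate landings.
Ramp run (horizontal) at 1:18: 1587 × 18 = 28566 mm.
Intermediate landings: 3 × 1350 = 4050 mm.
Developed length = 28566 + 4050 = 32616 mm.
= 32.62 m.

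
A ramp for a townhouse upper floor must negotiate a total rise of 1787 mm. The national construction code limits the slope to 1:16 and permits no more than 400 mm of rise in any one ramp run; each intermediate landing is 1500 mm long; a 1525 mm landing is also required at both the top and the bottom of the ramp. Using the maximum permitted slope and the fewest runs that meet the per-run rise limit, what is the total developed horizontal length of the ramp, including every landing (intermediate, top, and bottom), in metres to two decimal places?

37.64 m

⌈1787/400⌉ = 5 ramp runs. That means 4 intermediate landings.
Horizontal run for 1787 mm of rise at 1:16 is 1787 × 16 = 28592 mm.
4 intermediate landings contribute 4 × 1500 = 6000 mm.
Top and bottom landings: 2 × 1525 = 3050 mm.
Total = 28592 + 6000 + 3050 = 37642 mm.
= 37.64 m.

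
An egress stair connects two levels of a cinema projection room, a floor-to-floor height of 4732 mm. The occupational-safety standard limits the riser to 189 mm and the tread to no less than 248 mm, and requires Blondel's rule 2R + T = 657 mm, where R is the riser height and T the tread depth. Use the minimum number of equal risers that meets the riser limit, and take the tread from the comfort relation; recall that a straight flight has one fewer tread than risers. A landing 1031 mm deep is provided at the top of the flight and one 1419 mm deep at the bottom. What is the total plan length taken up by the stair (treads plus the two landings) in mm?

9775 mm

At most 189 each: 4732/189 = 25.04, giving 26 risers.
Each riser is 4732/26 = 182 mm (≤ 189 mm).
From 2R + T = 657: T = 657 − 364 = 293 mm.
Treads = 26 − 1 = 25; going = 25 × 293 = 7325 mm.
Enclosure = 7325 + 1031 + 1419 = 9775 mm.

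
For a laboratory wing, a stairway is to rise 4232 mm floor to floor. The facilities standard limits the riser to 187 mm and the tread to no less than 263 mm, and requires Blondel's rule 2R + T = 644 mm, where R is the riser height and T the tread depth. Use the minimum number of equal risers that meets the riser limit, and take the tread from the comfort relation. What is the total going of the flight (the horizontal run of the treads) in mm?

6072 mm

⌈4232/187⌉ = 23 risers.
Each riser is 4232/23 = 184 mm (≤ 187 mm).
Tread T = 644 − 2 × 184 = 276 mm (≥ 263 mm).
Treads = 23 − 1 = 22; going = 22 × 276 = 6072 mm.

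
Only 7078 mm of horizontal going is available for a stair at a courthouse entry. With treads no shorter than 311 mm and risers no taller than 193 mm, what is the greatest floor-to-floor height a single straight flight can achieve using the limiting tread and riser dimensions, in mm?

4439 mm

7078 / 311 = 22.76, so 22 treads fit.
Risers = treads + 1 = 23.
Maximum height = 23 × 193 = 4439 mm.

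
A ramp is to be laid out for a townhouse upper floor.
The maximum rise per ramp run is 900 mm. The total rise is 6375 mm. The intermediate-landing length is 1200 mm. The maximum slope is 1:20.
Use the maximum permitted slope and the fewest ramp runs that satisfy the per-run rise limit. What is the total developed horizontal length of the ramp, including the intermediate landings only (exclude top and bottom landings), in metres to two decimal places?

At most 900 each: 6375/900 = 7.08, giving 8 ramp runs. That means 7 intermediate landings.
Horizontal run for 6375 mm of rise at 1:20 is 6375 × 20 = 127500 mm.
Intermediate landings: 7 × 1200 = 8400 mm.
Total developed length = 127500 + 8400 = 135900 mm.
= 135.90 m.

135.90 m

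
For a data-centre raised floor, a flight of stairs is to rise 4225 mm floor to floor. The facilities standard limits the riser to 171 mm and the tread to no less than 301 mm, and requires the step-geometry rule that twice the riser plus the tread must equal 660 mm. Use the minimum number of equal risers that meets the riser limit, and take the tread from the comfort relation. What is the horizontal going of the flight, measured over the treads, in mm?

4225 / 171 = 24.708 → round up to 25 risers.
Each riser is 4225/25 = 169 mm (≤ 171 mm).
Tread T = 660 − 2 × 169 = 322 mm (≥ 301 mm).
25 risers give 24 treads; going = 24 × 322 = 7728 mm.

7728 mm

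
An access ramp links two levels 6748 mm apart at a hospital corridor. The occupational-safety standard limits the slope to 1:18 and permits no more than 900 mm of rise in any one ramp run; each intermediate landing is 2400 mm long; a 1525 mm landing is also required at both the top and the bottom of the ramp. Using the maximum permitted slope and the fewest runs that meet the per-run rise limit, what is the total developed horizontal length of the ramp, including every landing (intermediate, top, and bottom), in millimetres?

⌈6748/900⌉ = 8 ramp runs. That means 7 intermediate landings.
Ramp run (horizontal) at 1:18: 6748 × 18 = 121464 mm.
Intermediate landings: 7 × 2400 = 16800 mm.
Top and bottom landings: 2 × 1525 = 3050 mm.
Total = 121464 + 16800 + 3050 = 141314 mm.

141314 mm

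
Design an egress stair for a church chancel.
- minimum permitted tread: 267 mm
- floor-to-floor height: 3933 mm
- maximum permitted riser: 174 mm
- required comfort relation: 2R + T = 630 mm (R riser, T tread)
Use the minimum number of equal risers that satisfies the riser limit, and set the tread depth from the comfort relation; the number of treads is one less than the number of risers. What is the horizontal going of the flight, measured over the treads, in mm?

6336 mm

3933 / 174 = 22.60, so 23 risers are needed.
R = 3933 ÷ 23 = 171 mm.
T = 630 − 2·171 = 288 mm, which satisfies the 267 mm minimum.
Going = (23 − 1) × 288 = 6336 mm.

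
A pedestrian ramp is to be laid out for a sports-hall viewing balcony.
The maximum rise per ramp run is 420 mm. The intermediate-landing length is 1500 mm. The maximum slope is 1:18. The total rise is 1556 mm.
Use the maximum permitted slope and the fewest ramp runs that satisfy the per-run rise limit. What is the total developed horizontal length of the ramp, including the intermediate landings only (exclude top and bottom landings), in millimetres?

⌈1556/420⌉ = 4 ramp runs. That means 3 intermediate landings.
Ramp run (horizontal) at 1:18: 1556 × 18 = 28008 mm.
Intermediate landings: 3 × 1500 = 4500 mm.
Total developed length = 28008 + 4500 = 32508 mm.

32508 mm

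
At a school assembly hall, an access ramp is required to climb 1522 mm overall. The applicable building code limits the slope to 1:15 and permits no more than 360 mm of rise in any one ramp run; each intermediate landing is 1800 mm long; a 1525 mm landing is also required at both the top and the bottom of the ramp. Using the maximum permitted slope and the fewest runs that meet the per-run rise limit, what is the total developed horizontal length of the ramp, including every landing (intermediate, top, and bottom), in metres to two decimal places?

33.08 m

1522 / 360 = 4.23, so 5 ramp runs are needed. That means 4 intermediate landings.
Ramp run (horizontal) at 1:15: 1522 × 15 = 22830 mm.
4 intermediate landings contribute 4 × 1800 = 7200 mm.
Top and bottom landings: 2 × 1525 = 3050 mm.
Total = 22830 + 7200 + 3050 = 33080 mm.
= 33.08 m.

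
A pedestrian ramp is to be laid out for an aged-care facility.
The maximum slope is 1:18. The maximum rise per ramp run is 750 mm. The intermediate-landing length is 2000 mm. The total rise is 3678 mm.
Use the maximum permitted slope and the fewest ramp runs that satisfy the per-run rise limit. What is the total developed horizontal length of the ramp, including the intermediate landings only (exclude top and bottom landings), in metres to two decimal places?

3678 / 750 = 4.904 → round up to 5 ramp runs. That means 4 intermediate landings.
Ramp run (horizontal) at 1:18: 3678 × 18 = 66204 mm.
4 intermediate landings contribute 4 × 2000 = 8000 mm.
Developed length = 66204 + 8000 = 74204 mm.
= 74.20 m.

74.20 m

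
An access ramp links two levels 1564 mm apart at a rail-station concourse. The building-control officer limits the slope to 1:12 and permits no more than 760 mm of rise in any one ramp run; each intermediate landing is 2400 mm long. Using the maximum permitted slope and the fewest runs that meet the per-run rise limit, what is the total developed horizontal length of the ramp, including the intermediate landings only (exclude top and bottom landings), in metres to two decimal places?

23.57 m

1564 / 760 = 2.058 → round up to 3 ramp runs. That means 2 intermediate landings.
Horizontal run for 1564 mm of rise at 1:12 is 1564 × 12 = 18768 mm.
Intermediate landings: 2 × 2400 = 4800 mm.
Developed length = 18768 + 4800 = 23568 mm.
= 23.57 m.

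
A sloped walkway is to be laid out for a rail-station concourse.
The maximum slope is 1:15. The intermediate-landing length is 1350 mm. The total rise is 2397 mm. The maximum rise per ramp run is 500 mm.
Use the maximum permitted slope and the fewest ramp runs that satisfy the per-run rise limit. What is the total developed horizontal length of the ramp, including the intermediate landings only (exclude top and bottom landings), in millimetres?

41355 mm

⌈2397/500⌉ = 5 ramp runs. That means 4 intermediate landings.
Ramp run (horizontal) at 1:15: 2397 × 15 = 35955 mm.
4 intermediate landings contribute 4 × 1350 = 5400 mm.
Total developed length = 35955 + 5400 = 41355 mm.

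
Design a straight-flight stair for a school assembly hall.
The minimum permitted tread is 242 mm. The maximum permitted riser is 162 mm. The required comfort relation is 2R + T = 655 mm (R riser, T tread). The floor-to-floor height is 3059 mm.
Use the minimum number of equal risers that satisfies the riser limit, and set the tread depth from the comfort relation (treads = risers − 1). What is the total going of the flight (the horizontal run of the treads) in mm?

3059 / 162 = 18.883 → round up to 19 risers.
Each riser is 3059/19 = 161 mm (≤ 162 mm).
From 2R + T = 655: T = 655 − 322 = 333 mm.
Treads = 19 − 1 = 18; going = 18 × 333 = 5994 mm.

5994 mm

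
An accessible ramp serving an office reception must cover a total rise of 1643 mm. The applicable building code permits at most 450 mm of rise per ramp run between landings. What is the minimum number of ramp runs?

4 runs

1643 / 450 = 3.651 → round up to 4 ramp runs.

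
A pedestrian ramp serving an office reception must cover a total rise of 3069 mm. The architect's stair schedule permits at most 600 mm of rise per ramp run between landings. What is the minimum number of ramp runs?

6 runs

At most 600 each: 3069/600 = 5.12, giving 6 ramp runs.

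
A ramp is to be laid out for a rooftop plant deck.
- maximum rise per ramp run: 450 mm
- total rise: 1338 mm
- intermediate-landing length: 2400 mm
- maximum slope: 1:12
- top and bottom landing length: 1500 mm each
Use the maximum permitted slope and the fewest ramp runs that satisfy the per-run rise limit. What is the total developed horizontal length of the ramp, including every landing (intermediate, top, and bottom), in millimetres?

23856 mm

1338 / 450 = 2.97, so 3 ramp runs are needed. That means 2 intermediate landings.
Ramp run (horizontal) at 1:12: 1338 × 12 = 16056 mm.
Intermediate landings: 2 × 2400 = 4800 mm.
Top and bottom landings: 2 × 1500 = 3000 mm.
Total = 16056 + 4800 + 3000 = 23856 mm.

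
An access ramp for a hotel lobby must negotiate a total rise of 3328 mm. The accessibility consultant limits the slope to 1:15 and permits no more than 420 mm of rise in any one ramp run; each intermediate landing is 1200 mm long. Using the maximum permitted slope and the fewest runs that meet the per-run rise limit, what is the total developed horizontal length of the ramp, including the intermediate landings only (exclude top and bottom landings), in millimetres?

3328 / 420 = 7.924 → round up to 8 ramp runs. That means 7 intermediate landings.
Ramp run (horizontal) at 1:15: 3328 × 15 = 49920 mm.
7 intermediate landings contribute 7 × 1200 = 8400 mm.
Total developed length = 49920 + 8400 = 58320 mm.

58320 mm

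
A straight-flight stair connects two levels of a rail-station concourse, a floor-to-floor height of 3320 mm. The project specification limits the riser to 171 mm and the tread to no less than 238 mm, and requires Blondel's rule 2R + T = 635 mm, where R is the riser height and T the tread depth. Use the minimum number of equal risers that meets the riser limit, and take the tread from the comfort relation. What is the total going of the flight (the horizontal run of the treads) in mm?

5757 mm

3320 / 171 = 19.415 → round up to 20 risers.
Each riser is 3320/20 = 166 mm (≤ 171 mm).
Tread T = 635 − 2 × 166 = 303 mm (≥ 238 mm).
Treads = 20 − 1 = 19; going = 19 × 303 = 5757 mm.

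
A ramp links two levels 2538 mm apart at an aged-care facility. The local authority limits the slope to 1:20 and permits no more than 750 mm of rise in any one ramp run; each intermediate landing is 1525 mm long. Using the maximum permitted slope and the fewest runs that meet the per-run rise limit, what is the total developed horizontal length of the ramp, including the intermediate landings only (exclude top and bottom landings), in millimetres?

55335 mm

⌈2538/750⌉ = 4 ramp runs. That means 3 intermediate landings.
Ramp run (horizontal) at 1:20: 2538 × 20 = 50760 mm.
Intermediate landings: 3 × 1525 = 4575 mm.
Total developed length = 50760 + 4575 = 55335 mm.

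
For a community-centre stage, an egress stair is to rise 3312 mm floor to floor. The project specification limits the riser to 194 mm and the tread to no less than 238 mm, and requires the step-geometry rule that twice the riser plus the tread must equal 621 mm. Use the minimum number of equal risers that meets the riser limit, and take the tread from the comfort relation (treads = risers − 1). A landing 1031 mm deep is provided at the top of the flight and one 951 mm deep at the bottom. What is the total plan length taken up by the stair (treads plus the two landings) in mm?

⌈3312/194⌉ = 18 risers.
Riser R = 3312 / 18 = 184 mm, within the 194 mm limit.
Tread T = 621 − 2 × 184 = 253 mm (≥ 238 mm).
Treads = 18 − 1 = 17; going = 17 × 253 = 4301 mm.
Enclosure = 4301 + 1031 + 951 = 6283 mm.

6283 mm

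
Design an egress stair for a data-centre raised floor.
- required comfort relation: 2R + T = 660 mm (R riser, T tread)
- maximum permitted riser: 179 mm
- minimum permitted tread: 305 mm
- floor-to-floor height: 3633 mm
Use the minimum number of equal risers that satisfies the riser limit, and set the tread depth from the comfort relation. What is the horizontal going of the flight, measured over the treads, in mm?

6280 mm

⌈3633/179⌉ = 21 risers.
Riser R = 3633 / 21 = 173 mm, within the 179 mm limit.
Tread T = 660 − 2 × 173 = 314 mm (≥ 305 mm).
Going = (21 − 1) × 314 = 6280 mm.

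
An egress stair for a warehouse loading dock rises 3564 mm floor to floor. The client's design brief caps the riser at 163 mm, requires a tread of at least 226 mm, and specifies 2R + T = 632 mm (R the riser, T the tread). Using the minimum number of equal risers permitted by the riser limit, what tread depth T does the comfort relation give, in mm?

At most 163 each: 3564/163 = 21.87, giving 22 risers.
R = 3564 ÷ 22 = 162 mm.
From 2R + T = 632: T = 632 − 324 = 308 mm.

308 mm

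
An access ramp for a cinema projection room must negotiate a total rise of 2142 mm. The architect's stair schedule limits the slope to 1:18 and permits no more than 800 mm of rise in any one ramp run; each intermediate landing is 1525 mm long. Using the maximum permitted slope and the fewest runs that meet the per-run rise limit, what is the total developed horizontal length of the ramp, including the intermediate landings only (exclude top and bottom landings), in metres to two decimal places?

2142 / 800 = 2.678 → round up to 3 ramp runs. That means 2 intermediate landings.
Ramp run (horizontal) at 1:18: 2142 × 18 = 38556 mm.
Intermediate landings: 2 × 1525 = 3050 mm.
Total developed length = 38556 + 3050 = 41606 mm.
= 41.61 m.

41.61 m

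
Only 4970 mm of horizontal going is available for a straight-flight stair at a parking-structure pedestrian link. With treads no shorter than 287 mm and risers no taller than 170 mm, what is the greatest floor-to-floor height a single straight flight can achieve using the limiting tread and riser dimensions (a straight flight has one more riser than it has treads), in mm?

4970 / 287 = 17.32, so 17 treads fit.
Risers = treads + 1 = 18.
Maximum height = 18 × 170 = 3060 mm.

3060 mm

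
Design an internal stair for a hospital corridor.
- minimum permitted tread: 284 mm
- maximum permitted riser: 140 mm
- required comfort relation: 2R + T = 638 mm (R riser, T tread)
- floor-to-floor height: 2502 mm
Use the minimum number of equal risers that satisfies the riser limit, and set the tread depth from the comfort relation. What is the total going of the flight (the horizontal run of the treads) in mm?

At most 140 each: 2502/140 = 17.87, giving 18 risers.
Riser R = 2502 / 18 = 139 mm, within the 140 mm limit.
From 2R + T = 638: T = 638 − 278 = 360 mm.
18 risers give 17 treads; going = 17 × 360 = 6120 mm.

6120 mm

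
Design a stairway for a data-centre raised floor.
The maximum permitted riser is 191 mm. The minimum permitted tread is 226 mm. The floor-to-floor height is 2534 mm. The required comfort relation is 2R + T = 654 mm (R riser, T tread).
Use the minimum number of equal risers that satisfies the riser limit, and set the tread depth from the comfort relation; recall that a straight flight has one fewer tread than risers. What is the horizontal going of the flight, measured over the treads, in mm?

2534 / 191 = 13.27, so 14 risers are needed.
R = 2534 ÷ 14 = 181 mm.
T = 654 − 2·181 = 292 mm, which satisfies the 226 mm minimum.
Going = (14 − 1) × 292 = 3796 mm.

3796 mm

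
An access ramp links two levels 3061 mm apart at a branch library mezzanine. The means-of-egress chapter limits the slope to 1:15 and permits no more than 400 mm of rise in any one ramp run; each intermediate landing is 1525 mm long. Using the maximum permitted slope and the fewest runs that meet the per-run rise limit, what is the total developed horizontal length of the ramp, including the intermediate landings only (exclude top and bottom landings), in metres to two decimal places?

⌈3061/400⌉ = 8 ramp runs. That means 7 intermediate landings.
Horizontal run for 3061 mm of rise at 1:15 is 3061 × 15 = 45915 mm.
Intermediate landings: 7 × 1525 = 10675 mm.
Developed length = 45915 + 10675 = 56590 mm.
= 56.59 m.

56.59 m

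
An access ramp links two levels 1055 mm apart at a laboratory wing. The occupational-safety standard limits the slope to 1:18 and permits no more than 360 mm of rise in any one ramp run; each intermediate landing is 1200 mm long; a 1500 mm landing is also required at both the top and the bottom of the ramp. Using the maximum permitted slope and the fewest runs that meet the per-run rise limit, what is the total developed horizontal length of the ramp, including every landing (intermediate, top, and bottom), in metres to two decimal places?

24.39 m

1055 / 360 = 2.93, so 3 ramp runs are needed. That means 2 intermediate landings.
Horizontal run for 1055 mm of rise at 1:18 is 1055 × 18 = 18990 mm.
Intermediate landings: 2 × 1200 = 2400 mm.
Top and bottom landings: 2 × 1500 = 3000 mm.
Total = 18990 + 2400 + 3000 = 24390 mm.
= 24.39 m.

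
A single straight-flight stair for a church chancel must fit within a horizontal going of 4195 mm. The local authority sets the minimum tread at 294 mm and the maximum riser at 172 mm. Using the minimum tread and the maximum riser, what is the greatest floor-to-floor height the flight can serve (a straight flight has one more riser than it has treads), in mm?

2580 mm

4195 / 294 = 14.27, so 14 treads fit.
Risers = treads + 1 = 15.
Maximum height = 15 × 172 = 2580 mm.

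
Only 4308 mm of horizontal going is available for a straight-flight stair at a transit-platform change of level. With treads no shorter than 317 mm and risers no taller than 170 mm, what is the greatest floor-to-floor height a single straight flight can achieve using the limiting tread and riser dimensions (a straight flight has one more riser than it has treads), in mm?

4308 / 317 = 13.59, so 13 treads fit.
Risers = treads + 1 = 14.
Maximum height = 14 × 170 = 2380 mm.

2380 mm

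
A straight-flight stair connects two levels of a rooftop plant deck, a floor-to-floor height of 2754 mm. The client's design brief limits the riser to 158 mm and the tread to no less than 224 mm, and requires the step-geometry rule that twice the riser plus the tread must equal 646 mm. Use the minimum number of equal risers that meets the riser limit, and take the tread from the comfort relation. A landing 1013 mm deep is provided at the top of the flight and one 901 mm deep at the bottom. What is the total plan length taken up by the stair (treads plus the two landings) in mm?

7694 mm

At most 158 each: 2754/158 = 17.43, giving 18 risers.
Each riser is 2754/18 = 153 mm (≤ 158 mm).
T = 646 − 2·153 = 340 mm, which satisfies the 224 mm minimum.
Going = (18 − 1) × 340 = 5780 mm.
Add landings: 5780 + 1013 + 901 = 7694 mm.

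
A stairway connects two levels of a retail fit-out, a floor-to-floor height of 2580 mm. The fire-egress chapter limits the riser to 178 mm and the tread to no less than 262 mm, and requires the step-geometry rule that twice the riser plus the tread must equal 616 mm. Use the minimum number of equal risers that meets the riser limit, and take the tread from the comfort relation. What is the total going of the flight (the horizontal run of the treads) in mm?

3808 mm

2580 / 178 = 14.49, so 15 risers are needed.
Riser R = 2580 / 15 = 172 mm, within the 178 mm limit.
Tread T = 616 − 2 × 172 = 272 mm (≥ 262 mm).
Treads = 15 − 1 = 14; going = 14 × 272 = 3808 mm.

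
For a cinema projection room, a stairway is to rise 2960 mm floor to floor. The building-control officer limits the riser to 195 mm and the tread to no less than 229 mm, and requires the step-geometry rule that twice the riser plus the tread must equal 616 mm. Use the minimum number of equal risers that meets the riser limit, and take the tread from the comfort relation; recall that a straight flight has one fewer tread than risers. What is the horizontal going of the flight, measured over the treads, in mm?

3690 mm

2960 / 195 = 15.179 → round up to 16 risers.
Riser R = 2960 / 16 = 185 mm, within the 195 mm limit.
T = 616 − 2·185 = 246 mm, which satisfies the 229 mm minimum.
Going = (16 − 1) × 246 = 3690 mm.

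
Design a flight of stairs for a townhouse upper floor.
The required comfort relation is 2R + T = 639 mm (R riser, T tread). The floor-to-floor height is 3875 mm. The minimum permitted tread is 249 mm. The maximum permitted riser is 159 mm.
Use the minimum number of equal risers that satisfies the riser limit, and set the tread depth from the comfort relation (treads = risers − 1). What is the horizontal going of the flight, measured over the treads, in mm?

3875 / 159 = 24.37, so 25 risers are needed.
R = 3875 ÷ 25 = 155 mm.
From 2R + T = 639: T = 639 − 310 = 329 mm.
Treads = 25 − 1 = 24; going = 24 × 329 = 7896 mm.

7896 mm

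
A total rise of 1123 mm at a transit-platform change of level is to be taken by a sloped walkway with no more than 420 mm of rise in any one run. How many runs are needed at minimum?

3 runs

1123 / 420 = 2.674 → round up to 3 ramp runs.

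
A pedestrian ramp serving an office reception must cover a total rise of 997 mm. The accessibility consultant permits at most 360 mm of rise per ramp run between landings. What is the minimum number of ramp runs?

At most 360 each: 997/360 = 2.77, giving 3 ramp runs.

3 runs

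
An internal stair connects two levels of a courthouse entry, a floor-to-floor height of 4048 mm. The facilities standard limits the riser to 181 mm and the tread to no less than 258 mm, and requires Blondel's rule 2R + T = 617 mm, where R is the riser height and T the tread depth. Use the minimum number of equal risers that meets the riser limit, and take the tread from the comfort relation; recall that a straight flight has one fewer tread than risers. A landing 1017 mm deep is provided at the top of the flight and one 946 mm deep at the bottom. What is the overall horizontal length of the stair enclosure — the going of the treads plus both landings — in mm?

4048 / 181 = 22.36, so 23 risers are needed.
Riser R = 4048 / 23 = 176 mm, within the 181 mm limit.
Tread T = 617 − 2 × 176 = 265 mm (≥ 258 mm).
Going = (23 − 1) × 265 = 5830 mm.
Add landings: 5830 + 1017 + 946 = 7793 mm.

7793 mm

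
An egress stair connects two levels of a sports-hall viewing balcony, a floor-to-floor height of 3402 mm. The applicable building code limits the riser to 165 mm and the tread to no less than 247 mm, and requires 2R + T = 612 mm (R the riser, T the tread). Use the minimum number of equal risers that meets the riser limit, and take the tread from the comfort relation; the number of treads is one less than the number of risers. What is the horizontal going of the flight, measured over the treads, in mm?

At most 165 each: 3402/165 = 20.62, giving 21 risers.
Each riser is 3402/21 = 162 mm (≤ 165 mm).
T = 612 − 2·162 = 288 mm, which satisfies the 247 mm minimum.
Treads = 21 − 1 = 20; going = 20 × 288 = 5760 mm.

5760 mm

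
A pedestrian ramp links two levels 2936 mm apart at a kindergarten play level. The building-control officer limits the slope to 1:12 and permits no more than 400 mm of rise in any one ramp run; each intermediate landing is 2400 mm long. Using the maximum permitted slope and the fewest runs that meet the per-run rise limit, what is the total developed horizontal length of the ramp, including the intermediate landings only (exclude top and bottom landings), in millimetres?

52032 mm

2936 / 400 = 7.340 → round up to 8 ramp runs. That means 7 intermediate landings.
Horizontal run for 2936 mm of rise at 1:12 is 2936 × 12 = 35232 mm.
Intermediate landings: 7 × 2400 = 16800 mm.
Developed length = 35232 + 16800 = 52032 mm.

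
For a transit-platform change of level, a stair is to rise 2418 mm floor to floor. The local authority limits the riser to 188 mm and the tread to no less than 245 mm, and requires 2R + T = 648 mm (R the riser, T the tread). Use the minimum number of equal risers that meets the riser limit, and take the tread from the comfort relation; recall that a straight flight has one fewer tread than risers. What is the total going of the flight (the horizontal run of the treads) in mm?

2418 / 188 = 12.86, so 13 risers are needed.
R = 2418 ÷ 13 = 186 mm.
T = 648 − 2·186 = 276 mm, which satisfies the 245 mm minimum.
Going = (13 − 1) × 276 = 3312 mm.

3312 mm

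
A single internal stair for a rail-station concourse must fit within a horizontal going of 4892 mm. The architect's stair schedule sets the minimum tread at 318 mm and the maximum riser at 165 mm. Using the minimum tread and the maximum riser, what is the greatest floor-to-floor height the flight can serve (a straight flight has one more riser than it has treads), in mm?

Treads that fit: ⌊4892 / 318⌋ = 15.
Risers = treads + 1 = 16.
Maximum height = 16 × 165 = 2640 mm.

2640 mm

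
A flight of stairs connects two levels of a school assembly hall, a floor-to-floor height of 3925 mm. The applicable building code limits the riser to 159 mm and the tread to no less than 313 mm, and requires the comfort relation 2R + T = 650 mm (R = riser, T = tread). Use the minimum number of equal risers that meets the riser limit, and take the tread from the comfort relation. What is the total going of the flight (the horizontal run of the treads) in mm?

8064 mm

3925 / 159 = 24.69, so 25 risers are needed.
Riser R = 3925 / 25 = 157 mm, within the 159 mm limit.
From 2R + T = 650: T = 650 − 314 = 336 mm.
Going = (25 − 1) × 336 = 8064 mm.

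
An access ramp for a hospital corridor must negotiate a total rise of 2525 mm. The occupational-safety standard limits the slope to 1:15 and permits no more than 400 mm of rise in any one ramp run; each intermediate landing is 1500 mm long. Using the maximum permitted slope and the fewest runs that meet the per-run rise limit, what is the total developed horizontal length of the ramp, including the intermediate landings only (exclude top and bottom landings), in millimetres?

46875 mm

2525 / 400 = 6.312 → round up to 7 ramp runs. That means 6 intermediate landings.
Ramp run (horizontal) at 1:15: 2525 × 15 = 37875 mm.
6 intermediate landings contribute 6 × 1500 = 9000 mm.
Total developed length = 37875 + 9000 = 46875 mm.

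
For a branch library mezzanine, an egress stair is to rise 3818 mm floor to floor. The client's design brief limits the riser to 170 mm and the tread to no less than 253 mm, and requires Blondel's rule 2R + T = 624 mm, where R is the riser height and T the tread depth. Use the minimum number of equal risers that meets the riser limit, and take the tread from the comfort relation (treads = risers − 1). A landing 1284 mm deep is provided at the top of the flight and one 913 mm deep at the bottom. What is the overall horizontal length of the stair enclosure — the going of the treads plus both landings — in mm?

8621 mm

3818 / 170 = 22.459 → round up to 23 risers.
Each riser is 3818/23 = 166 mm (≤ 170 mm).
Tread T = 624 − 2 × 166 = 292 mm (≥ 253 mm).
23 risers give 22 treads; going = 22 × 292 = 6424 mm.
Enclosure = 6424 + 1284 + 913 = 8621 mm.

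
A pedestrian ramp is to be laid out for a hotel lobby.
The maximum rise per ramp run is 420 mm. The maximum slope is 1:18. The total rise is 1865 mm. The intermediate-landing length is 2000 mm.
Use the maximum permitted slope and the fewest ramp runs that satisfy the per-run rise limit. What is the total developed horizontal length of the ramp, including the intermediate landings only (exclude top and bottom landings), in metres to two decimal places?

1865 / 420 = 4.440 → round up to 5 ramp runs. That means 4 intermediate landings.
Horizontal run for 1865 mm of rise at 1:18 is 1865 × 18 = 33570 mm.
4 intermediate landings contribute 4 × 2000 = 8000 mm.
Developed length = 33570 + 8000 = 41570 mm.
= 41.57 m.

41.57 m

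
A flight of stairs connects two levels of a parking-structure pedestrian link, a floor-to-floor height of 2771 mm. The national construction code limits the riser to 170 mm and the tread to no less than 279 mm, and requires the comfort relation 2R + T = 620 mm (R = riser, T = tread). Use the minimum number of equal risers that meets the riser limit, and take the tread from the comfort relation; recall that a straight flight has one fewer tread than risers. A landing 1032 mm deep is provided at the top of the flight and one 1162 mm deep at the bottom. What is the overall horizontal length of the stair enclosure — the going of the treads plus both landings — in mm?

2771 / 170 = 16.300 → round up to 17 risers.
R = 2771 ÷ 17 = 163 mm.
T = 620 − 2·163 = 294 mm, which satisfies the 279 mm minimum.
Treads = 17 − 1 = 16; going = 16 × 294 = 4704 mm.
Enclosure = 4704 + 1032 + 1162 = 6898 mm.

6898 mm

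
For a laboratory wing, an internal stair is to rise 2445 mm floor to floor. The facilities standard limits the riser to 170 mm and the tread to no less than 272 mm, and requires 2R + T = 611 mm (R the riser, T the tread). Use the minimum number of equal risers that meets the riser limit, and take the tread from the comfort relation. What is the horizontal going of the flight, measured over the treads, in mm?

At most 170 each: 2445/170 = 14.38, giving 15 risers.
R = 2445 ÷ 15 = 163 mm.
Tread T = 611 − 2 × 163 = 285 mm (≥ 272 mm).
Going = (15 − 1) × 285 = 3990 mm.

3990 mm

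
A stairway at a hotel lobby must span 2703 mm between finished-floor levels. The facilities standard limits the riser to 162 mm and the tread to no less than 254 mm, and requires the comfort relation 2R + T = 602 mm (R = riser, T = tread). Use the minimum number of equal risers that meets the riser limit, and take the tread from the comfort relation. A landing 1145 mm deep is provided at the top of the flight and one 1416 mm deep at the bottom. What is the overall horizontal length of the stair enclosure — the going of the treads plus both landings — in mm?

7105 mm

At most 162 each: 2703/162 = 16.69, giving 17 risers.
Each riser is 2703/17 = 159 mm (≤ 162 mm).
Tread T = 602 − 2 × 159 = 284 mm (≥ 254 mm).
17 risers give 16 treads; going = 16 × 284 = 4544 mm.
Enclosure = 4544 + 1145 + 1416 = 7105 mm.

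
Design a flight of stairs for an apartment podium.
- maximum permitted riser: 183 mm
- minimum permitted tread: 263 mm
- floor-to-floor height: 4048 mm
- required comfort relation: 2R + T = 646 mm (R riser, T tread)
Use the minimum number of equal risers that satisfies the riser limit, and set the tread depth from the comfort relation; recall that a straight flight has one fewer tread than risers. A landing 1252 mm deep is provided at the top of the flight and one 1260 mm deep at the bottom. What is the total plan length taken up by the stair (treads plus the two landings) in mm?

4048 / 183 = 22.12, so 23 risers are needed.
R = 4048 ÷ 23 = 176 mm.
Tread T = 646 − 2 × 176 = 294 mm (≥ 263 mm).
Going = (23 − 1) × 294 = 6468 mm.
Add landings: 6468 + 1252 + 1260 = 8980 mm.

8980 mm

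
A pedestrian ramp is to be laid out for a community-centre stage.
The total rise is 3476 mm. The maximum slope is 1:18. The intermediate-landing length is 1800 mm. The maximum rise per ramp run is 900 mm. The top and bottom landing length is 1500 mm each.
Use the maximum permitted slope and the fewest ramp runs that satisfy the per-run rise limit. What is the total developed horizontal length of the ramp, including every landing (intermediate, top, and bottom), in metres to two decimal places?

70.97 m

At most 900 each: 3476/900 = 3.86, giving 4 ramp runs. That means 3 intermediate landings.
Ramp run (horizontal) at 1:18: 3476 × 18 = 62568 mm.
Intermediate landings: 3 × 1800 = 5400 mm.
Top and bottom landings: 2 × 1500 = 3000 mm.
Total = 62568 + 5400 + 3000 = 70968 mm.
= 70.97 m.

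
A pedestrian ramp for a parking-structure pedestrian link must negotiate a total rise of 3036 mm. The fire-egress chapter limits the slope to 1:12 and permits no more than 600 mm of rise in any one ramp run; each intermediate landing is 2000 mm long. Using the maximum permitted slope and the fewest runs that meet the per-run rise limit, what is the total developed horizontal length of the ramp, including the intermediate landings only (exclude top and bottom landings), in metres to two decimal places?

46.43 m

⌈3036/600⌉ = 6 ramp runs. That means 5 intermediate landings.
Ramp run (horizontal) at 1:12: 3036 × 12 = 36432 mm.
5 intermediate landings contribute 5 × 2000 = 10000 mm.
Developed length = 36432 + 10000 = 46432 mm.
= 46.43 m.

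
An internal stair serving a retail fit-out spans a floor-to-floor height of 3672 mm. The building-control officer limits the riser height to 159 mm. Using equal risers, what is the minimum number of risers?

24 risers

3672 / 159 = 23.094 → round up to 24 risers.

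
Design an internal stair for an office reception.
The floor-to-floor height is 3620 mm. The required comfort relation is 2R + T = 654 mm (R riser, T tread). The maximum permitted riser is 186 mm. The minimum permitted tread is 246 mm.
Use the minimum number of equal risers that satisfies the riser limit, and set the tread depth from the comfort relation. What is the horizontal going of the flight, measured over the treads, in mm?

At most 186 each: 3620/186 = 19.46, giving 20 risers.
R = 3620 ÷ 20 = 181 mm.
From 2R + T = 654: T = 654 − 362 = 292 mm.
Going = (20 − 1) × 292 = 5548 mm.

5548 mm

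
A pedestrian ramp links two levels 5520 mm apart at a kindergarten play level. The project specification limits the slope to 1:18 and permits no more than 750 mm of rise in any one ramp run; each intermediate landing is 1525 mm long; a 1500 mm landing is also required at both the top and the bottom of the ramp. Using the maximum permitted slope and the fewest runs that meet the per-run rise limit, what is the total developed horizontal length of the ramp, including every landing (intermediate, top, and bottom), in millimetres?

⌈5520/750⌉ = 8 ramp runs. That means 7 intermediate landings.
Ramp run (horizontal) at 1:18: 5520 × 18 = 99360 mm.
7 intermediate landings contribute 7 × 1525 = 10675 mm.
Top and bottom landings: 2 × 1500 = 3000 mm.
Total = 99360 + 10675 + 3000 = 113035 mm.

113035 mm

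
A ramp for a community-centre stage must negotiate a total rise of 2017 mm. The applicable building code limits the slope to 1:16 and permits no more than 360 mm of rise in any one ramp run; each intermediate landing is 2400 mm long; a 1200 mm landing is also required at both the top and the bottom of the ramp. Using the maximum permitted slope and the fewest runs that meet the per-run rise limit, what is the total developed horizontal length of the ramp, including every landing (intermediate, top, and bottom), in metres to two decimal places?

46.67 m

2017 / 360 = 5.60, so 6 ramp runs are needed. That means 5 intermediate landings.
Horizontal run for 2017 mm of rise at 1:16 is 2017 × 16 = 32272 mm.
5 intermediate landings contribute 5 × 2400 = 12000 mm.
Top and bottom landings: 2 × 1200 = 2400 mm.
Total = 32272 + 12000 + 2400 = 46672 mm.
= 46.67 m.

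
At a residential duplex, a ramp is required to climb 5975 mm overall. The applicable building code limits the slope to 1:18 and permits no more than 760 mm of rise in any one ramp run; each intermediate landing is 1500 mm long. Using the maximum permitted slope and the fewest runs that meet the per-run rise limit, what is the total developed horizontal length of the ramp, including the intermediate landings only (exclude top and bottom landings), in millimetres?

118050 mm

5975 / 760 = 7.862 → round up to 8 ramp runs. That means 7 intermediate landings.
Ramp run (horizontal) at 1:18: 5975 × 18 = 107550 mm.
Intermediate landings: 7 × 1500 = 10500 mm.
Total developed length = 107550 + 10500 = 118050 mm.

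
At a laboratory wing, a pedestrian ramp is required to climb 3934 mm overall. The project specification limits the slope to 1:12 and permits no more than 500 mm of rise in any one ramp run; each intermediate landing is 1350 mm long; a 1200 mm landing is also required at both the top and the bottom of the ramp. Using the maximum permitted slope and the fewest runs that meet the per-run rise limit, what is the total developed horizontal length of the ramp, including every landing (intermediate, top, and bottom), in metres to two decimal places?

At most 500 each: 3934/500 = 7.87, giving 8 ramp runs. That means 7 intermediate landings.
Horizontal run for 3934 mm of rise at 1:12 is 3934 × 12 = 47208 mm.
7 intermediate landings contribute 7 × 1350 = 9450 mm.
Top and bottom landings: 2 × 1200 = 2400 mm.
Total = 47208 + 9450 + 2400 = 59058 mm.
= 59.06 m.

59.06 m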